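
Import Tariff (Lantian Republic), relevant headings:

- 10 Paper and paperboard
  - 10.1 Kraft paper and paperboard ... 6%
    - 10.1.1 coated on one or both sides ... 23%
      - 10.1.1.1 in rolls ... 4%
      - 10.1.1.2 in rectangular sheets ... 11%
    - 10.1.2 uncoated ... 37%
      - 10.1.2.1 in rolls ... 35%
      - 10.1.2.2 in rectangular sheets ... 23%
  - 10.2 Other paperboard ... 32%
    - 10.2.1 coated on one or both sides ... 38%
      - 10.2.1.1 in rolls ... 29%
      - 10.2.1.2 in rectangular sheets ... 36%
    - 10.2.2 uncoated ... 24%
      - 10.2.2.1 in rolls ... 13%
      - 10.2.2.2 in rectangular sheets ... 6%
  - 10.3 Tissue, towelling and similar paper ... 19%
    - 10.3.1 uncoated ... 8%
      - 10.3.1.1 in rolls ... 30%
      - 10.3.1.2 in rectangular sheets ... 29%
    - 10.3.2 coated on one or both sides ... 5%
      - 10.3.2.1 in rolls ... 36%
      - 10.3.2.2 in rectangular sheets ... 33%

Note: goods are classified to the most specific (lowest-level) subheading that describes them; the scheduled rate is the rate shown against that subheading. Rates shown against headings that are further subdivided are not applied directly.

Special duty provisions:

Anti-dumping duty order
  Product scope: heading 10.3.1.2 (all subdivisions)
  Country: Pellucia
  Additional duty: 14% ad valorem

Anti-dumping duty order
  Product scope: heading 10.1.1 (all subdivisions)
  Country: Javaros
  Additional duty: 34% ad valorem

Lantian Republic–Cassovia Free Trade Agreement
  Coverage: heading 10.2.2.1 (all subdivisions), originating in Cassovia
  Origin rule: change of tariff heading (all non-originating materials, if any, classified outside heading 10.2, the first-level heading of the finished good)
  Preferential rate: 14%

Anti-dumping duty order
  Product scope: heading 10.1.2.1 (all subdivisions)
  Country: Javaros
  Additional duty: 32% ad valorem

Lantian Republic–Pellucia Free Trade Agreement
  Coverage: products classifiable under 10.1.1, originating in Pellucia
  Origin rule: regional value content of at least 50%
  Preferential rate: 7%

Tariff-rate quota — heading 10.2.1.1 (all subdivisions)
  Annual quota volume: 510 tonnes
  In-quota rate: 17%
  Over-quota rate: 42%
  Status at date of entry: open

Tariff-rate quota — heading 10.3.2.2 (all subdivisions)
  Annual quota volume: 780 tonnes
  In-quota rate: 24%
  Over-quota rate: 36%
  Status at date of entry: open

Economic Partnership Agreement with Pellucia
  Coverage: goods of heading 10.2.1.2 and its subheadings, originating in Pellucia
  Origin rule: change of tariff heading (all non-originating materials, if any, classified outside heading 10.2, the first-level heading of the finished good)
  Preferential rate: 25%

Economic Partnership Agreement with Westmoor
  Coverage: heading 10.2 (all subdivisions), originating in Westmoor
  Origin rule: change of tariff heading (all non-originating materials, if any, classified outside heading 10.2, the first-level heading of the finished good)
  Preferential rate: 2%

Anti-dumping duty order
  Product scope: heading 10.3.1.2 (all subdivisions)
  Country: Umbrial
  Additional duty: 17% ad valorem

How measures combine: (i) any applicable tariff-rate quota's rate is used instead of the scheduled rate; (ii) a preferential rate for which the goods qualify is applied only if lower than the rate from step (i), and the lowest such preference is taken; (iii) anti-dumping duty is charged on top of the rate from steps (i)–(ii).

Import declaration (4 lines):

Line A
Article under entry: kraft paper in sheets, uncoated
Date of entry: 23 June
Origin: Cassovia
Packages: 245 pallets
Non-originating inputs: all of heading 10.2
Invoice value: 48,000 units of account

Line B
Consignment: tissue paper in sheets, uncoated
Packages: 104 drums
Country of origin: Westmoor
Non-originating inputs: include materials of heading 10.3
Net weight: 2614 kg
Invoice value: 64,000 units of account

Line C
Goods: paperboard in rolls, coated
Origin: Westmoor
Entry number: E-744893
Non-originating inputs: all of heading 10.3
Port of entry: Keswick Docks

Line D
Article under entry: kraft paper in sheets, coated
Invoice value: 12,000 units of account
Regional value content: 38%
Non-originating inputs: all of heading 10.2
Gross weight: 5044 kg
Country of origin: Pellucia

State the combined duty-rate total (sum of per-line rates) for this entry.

Line A: kraft paper → 10.1; uncoated → 10.1.2; in sheets → 10.1.2.2. Scheduled 23%. Cassovia agreement on 10.2.2.1: 10.1.2.2 not covered. → 23%.
Line B: tissue paper → 10.3; uncoated → 10.3.1; in sheets → 10.3.1.2. Scheduled 29%. Westmoor agreement on 10.2: 10.3.1.2 not covered. → 29%.
Line C: paperboard → 10.2; coated → 10.2.1; in rolls → 10.2.1.1. Scheduled 29%. quota on 10.2.1.1 open → in-quota 17%; Westmoor agreement on 10.2: CTH met → 2% available; preferential 2%. → 2%.
Line D: kraft paper → 10.1; coated → 10.1.1; in sheets → 10.1.1.2. Scheduled 11%. Pellucia agreement on 10.1.1: RVC < 50%; Pellucia agreement on 10.2.1.2: 10.1.1.2 not covered. → 11%.
Sum: 23% + 29% + 2% + 11% = 65%.

65%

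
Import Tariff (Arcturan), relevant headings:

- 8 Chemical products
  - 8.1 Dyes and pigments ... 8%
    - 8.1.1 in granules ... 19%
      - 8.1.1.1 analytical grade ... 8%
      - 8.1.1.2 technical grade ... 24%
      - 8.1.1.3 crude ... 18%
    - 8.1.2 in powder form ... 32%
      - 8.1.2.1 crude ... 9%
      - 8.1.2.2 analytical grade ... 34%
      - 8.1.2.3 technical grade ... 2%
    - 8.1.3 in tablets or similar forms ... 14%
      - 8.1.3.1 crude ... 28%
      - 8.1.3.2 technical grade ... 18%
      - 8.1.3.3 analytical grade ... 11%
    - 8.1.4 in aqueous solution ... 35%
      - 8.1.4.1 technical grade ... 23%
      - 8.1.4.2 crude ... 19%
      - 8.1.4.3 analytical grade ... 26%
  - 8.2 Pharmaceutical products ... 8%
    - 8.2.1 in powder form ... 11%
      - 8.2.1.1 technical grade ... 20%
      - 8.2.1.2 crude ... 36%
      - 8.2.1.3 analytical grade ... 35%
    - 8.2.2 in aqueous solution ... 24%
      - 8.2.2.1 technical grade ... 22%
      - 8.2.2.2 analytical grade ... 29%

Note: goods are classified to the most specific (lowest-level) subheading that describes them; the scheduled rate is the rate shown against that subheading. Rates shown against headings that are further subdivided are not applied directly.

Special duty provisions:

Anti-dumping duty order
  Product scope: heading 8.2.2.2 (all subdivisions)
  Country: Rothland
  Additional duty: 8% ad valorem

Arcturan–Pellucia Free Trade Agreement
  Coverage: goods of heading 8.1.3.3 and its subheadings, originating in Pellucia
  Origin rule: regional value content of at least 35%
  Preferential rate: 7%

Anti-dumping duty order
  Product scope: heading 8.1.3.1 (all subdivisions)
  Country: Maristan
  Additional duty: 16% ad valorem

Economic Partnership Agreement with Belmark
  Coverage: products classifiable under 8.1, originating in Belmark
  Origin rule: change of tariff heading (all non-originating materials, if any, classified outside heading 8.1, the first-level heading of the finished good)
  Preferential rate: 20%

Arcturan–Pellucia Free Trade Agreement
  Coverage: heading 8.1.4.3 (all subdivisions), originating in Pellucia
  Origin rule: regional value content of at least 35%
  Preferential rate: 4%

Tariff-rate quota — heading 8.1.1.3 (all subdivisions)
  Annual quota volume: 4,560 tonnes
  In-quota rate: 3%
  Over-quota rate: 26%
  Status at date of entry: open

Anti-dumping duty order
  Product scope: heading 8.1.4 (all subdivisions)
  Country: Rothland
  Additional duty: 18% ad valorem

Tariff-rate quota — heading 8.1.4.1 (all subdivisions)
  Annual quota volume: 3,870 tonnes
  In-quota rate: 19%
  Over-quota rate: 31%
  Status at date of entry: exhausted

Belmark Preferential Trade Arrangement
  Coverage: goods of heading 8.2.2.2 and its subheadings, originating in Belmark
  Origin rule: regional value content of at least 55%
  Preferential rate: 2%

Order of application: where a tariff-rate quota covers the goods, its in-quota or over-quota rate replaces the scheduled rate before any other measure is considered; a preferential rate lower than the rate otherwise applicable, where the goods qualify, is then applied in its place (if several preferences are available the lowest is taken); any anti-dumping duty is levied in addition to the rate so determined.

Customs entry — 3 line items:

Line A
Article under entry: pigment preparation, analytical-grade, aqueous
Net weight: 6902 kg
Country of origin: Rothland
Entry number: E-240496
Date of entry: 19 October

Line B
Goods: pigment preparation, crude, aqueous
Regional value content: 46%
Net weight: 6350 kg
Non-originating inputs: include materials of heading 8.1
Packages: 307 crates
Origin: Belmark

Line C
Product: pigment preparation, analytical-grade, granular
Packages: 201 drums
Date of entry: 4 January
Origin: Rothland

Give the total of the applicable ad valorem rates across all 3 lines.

71%

Line A: pigment → 8.1; aqueous → 8.1.4; analytical-grade → 8.1.4.3. Scheduled 26%. anti-dumping (Rothland, 8.1.4): +18%; total 26% + 18% = 44%. → 44%.
Line B: pigment → 8.1; aqueous → 8.1.4; crude → 8.1.4.2. Scheduled 19%. Belmark agreement on 8.1: CTH not met; Belmark agreement on 8.2.2.2: 8.1.4.2 not covered. → 19%.
Line C: pigment → 8.1; granular → 8.1.1; analytical-grade → 8.1.1.1. Scheduled 8%. No special measure applies. → 8%.
Sum: 44% + 19% + 8% = 71%.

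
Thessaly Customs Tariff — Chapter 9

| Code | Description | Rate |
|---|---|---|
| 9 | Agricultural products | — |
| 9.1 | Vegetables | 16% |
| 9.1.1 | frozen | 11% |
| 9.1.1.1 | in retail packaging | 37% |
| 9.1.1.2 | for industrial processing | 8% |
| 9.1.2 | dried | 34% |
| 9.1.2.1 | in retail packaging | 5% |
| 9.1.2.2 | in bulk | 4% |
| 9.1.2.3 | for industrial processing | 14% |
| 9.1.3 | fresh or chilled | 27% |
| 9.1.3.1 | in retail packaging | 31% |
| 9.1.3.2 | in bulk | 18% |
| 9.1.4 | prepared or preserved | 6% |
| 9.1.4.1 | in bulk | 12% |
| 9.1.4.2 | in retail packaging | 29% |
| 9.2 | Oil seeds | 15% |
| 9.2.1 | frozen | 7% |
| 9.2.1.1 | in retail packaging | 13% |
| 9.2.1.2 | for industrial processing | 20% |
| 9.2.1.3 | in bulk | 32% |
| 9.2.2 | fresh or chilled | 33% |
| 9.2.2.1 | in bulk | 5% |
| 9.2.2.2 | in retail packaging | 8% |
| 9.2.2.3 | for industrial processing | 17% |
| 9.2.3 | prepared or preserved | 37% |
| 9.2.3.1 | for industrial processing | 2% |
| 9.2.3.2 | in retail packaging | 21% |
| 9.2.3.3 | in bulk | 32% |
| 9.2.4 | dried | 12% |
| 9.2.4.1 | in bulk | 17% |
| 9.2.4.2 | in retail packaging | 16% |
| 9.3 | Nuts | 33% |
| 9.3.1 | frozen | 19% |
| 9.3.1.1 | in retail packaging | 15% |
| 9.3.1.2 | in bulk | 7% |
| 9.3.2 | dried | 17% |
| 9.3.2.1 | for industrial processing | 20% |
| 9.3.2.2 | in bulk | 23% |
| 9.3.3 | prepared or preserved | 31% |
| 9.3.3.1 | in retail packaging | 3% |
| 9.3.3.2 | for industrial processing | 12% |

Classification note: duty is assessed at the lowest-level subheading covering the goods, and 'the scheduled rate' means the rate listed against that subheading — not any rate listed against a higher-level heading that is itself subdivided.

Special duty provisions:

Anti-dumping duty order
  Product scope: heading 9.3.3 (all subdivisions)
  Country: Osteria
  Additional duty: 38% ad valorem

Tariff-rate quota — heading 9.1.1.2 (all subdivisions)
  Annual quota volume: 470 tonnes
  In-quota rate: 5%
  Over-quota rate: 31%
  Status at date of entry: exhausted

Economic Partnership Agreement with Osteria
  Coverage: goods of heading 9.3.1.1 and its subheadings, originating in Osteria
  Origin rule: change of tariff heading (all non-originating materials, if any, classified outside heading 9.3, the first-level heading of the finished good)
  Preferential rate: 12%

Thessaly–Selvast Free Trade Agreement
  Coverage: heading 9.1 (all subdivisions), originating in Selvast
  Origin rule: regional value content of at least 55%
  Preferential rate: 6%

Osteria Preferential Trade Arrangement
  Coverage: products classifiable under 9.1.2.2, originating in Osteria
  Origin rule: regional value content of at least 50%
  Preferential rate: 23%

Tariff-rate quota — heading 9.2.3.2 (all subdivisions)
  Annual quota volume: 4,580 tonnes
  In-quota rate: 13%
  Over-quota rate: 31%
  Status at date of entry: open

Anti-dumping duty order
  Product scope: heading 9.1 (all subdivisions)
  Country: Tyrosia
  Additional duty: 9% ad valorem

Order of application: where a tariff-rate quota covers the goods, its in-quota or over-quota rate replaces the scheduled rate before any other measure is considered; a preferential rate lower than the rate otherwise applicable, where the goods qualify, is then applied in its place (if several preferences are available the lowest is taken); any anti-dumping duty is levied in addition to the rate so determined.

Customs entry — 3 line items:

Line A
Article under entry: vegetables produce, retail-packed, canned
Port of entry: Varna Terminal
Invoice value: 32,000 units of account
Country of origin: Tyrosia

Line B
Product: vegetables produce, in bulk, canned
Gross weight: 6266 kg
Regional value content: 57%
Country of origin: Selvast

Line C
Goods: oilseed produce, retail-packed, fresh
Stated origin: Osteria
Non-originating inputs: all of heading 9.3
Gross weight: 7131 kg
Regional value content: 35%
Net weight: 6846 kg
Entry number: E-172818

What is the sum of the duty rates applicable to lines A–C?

52%

Line A: vegetables → 9.1; canned → 9.1.4; retail-packed → 9.1.4.2. Scheduled 29%. anti-dumping (Tyrosia, 9.1): +9%; total 29% + 9% = 38%. → 38%.
Line B: vegetables → 9.1; canned → 9.1.4; in bulk → 9.1.4.1. Scheduled 12%. Selvast agreement on 9.1: RVC ≥ 55% → 6% available; preferential 6%. → 6%.
Line C: oilseed → 9.2; fresh → 9.2.2; retail-packed → 9.2.2.2. Scheduled 8%. Osteria agreement on 9.3.1.1: 9.2.2.2 not covered; Osteria agreement on 9.1.2.2: 9.2.2.2 not covered. → 8%.
Sum: 38% + 6% + 8% = 52%.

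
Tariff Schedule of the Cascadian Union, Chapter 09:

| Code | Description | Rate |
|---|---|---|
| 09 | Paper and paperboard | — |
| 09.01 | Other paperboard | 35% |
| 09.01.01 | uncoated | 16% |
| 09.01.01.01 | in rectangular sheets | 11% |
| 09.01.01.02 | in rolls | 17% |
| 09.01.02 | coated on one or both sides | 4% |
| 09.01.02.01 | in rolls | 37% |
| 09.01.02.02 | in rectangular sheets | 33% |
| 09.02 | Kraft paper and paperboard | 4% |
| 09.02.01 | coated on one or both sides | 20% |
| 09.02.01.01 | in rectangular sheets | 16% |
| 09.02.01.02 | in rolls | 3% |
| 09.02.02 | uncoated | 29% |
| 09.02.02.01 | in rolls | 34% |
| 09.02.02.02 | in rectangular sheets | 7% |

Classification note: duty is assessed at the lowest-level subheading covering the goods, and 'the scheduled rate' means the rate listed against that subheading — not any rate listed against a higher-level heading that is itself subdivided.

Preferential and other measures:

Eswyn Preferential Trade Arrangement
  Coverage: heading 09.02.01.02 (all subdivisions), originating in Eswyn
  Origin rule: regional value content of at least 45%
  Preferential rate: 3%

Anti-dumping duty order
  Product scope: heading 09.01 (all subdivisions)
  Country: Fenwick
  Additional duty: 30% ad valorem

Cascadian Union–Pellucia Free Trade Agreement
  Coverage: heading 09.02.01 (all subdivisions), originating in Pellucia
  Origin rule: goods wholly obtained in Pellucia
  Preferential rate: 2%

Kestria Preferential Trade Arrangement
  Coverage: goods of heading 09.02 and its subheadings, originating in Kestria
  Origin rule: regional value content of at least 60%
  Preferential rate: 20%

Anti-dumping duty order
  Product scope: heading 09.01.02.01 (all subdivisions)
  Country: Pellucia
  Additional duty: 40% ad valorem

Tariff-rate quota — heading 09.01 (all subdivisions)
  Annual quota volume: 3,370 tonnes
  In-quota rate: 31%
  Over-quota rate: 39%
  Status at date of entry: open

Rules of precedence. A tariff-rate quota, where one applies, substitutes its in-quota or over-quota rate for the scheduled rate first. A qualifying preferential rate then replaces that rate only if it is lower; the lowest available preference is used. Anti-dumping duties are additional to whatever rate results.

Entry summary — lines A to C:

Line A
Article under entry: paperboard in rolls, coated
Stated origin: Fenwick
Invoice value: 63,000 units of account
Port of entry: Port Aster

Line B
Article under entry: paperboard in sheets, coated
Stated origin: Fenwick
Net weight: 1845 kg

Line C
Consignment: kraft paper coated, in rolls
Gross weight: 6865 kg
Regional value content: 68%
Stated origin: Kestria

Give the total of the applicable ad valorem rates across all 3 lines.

Line A: paperboard → 09.01; coated → 09.01.02; in rolls → 09.01.02.01. Scheduled 37%. quota on 09.01 open → in-quota 31%; anti-dumping (Fenwick, 09.01): +30%; total 31% + 30% = 61%. → 61%.
Line B: paperboard → 09.01; coated → 09.01.02; in sheets → 09.01.02.02. Scheduled 33%. quota on 09.01 open → in-quota 31%; anti-dumping (Fenwick, 09.01): +30%; total 31% + 30% = 61%. → 61%.
Line C: kraft paper → 09.02; coated → 09.02.01; in rolls → 09.02.01.02. Scheduled 3%. Kestria agreement on 09.02: RVC ≥ 60% → 20% available; preference 20% not lower than 3% → no reduction. → 3%.
Sum: 61% + 61% + 3% = 125%.

125%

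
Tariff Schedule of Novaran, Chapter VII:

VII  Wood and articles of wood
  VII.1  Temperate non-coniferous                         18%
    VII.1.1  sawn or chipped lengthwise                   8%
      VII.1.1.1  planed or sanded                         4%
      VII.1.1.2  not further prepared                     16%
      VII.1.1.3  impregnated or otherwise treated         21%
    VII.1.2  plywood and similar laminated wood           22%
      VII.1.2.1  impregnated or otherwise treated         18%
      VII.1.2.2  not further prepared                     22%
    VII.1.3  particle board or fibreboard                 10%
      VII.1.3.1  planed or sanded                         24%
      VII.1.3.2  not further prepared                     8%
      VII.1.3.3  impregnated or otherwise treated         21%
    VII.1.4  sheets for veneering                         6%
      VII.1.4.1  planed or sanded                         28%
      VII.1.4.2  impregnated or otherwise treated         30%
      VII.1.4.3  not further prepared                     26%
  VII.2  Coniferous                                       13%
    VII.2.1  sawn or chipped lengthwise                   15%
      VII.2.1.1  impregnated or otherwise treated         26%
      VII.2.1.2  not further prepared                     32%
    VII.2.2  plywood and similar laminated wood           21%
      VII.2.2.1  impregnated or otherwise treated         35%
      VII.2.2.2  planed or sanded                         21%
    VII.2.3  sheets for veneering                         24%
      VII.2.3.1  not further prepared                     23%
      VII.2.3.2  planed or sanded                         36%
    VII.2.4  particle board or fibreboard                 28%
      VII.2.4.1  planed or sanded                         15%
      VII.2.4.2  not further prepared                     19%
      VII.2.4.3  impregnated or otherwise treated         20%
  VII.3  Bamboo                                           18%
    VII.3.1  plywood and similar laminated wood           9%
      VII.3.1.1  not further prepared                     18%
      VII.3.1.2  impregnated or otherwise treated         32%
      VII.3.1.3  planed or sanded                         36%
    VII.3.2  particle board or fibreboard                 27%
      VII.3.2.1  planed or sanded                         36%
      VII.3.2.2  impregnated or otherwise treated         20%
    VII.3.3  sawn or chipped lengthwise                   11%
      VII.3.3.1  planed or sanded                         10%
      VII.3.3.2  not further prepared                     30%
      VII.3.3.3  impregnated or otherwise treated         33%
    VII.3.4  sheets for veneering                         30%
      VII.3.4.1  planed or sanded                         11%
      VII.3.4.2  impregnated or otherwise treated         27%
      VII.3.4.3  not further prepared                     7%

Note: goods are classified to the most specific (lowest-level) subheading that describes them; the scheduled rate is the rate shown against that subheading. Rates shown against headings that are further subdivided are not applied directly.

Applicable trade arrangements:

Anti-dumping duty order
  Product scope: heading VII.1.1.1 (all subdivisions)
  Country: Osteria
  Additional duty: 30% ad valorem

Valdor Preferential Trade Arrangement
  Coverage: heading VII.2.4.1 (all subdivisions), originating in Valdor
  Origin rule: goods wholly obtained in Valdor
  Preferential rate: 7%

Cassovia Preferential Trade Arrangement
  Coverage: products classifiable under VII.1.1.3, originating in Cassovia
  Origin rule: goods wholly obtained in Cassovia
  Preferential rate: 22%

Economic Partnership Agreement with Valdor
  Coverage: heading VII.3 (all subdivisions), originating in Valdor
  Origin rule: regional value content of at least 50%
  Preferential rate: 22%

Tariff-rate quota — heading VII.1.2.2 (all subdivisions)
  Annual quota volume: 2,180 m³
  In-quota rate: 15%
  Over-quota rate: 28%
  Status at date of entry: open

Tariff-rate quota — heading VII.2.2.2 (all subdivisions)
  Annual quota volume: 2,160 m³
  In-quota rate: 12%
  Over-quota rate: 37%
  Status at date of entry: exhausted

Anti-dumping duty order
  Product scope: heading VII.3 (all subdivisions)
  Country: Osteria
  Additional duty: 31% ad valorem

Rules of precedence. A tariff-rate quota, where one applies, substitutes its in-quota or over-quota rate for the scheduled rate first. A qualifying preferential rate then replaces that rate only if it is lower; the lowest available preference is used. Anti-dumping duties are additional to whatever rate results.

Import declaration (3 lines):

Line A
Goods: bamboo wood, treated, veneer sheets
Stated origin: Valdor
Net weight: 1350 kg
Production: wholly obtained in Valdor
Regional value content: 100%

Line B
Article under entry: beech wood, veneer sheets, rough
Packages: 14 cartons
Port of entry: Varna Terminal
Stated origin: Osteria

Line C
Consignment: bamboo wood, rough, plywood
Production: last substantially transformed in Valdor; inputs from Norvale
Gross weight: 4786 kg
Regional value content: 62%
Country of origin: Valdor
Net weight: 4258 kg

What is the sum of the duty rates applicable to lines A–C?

Line A: bamboo → VII.3; veneer sheets → VII.3.4; treated → VII.3.4.2. Scheduled 27%. Valdor agreement on VII.2.4.1: VII.3.4.2 not covered; Valdor agreement on VII.3: RVC ≥ 50% → 22% available; preferential 22%. → 22%.
Line B: beech → VII.1; veneer sheets → VII.1.4; rough → VII.1.4.3. Scheduled 26%. No special measure applies. → 26%.
Line C: bamboo → VII.3; plywood → VII.3.1; rough → VII.3.1.1. Scheduled 18%. Valdor agreement on VII.2.4.1: VII.3.1.1 not covered; Valdor agreement on VII.3: RVC ≥ 50% → 22% available; preference 22% not lower than 18% → no reduction. → 18%.
Sum: 22% + 26% + 18% = 66%.

66%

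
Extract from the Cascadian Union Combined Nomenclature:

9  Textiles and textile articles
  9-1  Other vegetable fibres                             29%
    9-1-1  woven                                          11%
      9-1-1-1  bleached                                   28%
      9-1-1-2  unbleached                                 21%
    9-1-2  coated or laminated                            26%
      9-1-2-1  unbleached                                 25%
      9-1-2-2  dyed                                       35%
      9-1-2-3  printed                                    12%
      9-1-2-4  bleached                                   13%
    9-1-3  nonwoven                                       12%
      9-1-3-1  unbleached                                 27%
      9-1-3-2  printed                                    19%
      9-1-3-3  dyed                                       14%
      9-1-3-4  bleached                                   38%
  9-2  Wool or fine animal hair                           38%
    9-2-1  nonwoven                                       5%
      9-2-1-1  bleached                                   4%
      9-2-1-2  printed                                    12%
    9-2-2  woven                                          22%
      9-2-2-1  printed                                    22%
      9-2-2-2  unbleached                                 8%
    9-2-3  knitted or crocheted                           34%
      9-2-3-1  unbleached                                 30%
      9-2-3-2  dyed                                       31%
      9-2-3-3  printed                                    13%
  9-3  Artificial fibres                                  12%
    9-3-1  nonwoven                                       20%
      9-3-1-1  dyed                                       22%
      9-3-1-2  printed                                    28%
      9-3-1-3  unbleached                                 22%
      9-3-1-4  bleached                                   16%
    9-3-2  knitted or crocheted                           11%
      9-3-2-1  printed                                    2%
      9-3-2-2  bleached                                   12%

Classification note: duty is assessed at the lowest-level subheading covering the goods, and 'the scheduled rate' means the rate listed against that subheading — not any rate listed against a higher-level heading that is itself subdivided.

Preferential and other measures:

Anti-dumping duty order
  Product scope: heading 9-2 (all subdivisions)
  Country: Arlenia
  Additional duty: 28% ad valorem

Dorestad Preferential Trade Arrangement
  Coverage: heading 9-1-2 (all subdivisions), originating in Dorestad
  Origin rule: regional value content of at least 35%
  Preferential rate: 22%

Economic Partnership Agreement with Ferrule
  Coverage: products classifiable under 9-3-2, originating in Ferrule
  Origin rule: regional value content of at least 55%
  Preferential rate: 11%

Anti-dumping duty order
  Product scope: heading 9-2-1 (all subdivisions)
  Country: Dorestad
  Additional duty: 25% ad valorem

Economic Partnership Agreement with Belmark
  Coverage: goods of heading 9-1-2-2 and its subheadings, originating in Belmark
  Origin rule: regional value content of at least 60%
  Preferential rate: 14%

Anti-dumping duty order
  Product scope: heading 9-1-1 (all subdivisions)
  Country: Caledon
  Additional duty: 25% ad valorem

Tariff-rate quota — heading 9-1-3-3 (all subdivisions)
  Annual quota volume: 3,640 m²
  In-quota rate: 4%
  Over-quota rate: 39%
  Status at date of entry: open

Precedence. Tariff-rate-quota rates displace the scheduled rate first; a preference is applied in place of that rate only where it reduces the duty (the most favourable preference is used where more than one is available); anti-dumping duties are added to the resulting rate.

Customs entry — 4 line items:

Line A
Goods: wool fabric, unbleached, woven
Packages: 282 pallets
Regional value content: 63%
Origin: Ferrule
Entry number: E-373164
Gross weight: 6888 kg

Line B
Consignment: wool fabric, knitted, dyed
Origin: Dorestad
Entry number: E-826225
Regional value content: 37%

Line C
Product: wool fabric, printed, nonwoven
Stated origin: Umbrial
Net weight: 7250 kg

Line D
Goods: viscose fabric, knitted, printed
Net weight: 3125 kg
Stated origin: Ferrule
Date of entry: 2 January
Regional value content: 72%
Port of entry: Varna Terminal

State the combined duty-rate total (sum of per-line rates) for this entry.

53%

Line A: wool → 9-2; woven → 9-2-2; unbleached → 9-2-2-2. Scheduled 8%. Ferrule agreement on 9-3-2: 9-2-2-2 not covered. → 8%.
Line B: wool → 9-2; knitted → 9-2-3; dyed → 9-2-3-2. Scheduled 31%. Dorestad agreement on 9-1-2: 9-2-3-2 not covered. → 31%.
Line C: wool → 9-2; nonwoven → 9-2-1; printed → 9-2-1-2. Scheduled 12%. No special measure applies. → 12%.
Line D: viscose → 9-3; knitted → 9-3-2; printed → 9-3-2-1. Scheduled 2%. Ferrule agreement on 9-3-2: RVC ≥ 55% → 11% available; preference 11% not lower than 2% → no reduction. → 2%.
Sum: 8% + 31% + 12% + 2% = 53%.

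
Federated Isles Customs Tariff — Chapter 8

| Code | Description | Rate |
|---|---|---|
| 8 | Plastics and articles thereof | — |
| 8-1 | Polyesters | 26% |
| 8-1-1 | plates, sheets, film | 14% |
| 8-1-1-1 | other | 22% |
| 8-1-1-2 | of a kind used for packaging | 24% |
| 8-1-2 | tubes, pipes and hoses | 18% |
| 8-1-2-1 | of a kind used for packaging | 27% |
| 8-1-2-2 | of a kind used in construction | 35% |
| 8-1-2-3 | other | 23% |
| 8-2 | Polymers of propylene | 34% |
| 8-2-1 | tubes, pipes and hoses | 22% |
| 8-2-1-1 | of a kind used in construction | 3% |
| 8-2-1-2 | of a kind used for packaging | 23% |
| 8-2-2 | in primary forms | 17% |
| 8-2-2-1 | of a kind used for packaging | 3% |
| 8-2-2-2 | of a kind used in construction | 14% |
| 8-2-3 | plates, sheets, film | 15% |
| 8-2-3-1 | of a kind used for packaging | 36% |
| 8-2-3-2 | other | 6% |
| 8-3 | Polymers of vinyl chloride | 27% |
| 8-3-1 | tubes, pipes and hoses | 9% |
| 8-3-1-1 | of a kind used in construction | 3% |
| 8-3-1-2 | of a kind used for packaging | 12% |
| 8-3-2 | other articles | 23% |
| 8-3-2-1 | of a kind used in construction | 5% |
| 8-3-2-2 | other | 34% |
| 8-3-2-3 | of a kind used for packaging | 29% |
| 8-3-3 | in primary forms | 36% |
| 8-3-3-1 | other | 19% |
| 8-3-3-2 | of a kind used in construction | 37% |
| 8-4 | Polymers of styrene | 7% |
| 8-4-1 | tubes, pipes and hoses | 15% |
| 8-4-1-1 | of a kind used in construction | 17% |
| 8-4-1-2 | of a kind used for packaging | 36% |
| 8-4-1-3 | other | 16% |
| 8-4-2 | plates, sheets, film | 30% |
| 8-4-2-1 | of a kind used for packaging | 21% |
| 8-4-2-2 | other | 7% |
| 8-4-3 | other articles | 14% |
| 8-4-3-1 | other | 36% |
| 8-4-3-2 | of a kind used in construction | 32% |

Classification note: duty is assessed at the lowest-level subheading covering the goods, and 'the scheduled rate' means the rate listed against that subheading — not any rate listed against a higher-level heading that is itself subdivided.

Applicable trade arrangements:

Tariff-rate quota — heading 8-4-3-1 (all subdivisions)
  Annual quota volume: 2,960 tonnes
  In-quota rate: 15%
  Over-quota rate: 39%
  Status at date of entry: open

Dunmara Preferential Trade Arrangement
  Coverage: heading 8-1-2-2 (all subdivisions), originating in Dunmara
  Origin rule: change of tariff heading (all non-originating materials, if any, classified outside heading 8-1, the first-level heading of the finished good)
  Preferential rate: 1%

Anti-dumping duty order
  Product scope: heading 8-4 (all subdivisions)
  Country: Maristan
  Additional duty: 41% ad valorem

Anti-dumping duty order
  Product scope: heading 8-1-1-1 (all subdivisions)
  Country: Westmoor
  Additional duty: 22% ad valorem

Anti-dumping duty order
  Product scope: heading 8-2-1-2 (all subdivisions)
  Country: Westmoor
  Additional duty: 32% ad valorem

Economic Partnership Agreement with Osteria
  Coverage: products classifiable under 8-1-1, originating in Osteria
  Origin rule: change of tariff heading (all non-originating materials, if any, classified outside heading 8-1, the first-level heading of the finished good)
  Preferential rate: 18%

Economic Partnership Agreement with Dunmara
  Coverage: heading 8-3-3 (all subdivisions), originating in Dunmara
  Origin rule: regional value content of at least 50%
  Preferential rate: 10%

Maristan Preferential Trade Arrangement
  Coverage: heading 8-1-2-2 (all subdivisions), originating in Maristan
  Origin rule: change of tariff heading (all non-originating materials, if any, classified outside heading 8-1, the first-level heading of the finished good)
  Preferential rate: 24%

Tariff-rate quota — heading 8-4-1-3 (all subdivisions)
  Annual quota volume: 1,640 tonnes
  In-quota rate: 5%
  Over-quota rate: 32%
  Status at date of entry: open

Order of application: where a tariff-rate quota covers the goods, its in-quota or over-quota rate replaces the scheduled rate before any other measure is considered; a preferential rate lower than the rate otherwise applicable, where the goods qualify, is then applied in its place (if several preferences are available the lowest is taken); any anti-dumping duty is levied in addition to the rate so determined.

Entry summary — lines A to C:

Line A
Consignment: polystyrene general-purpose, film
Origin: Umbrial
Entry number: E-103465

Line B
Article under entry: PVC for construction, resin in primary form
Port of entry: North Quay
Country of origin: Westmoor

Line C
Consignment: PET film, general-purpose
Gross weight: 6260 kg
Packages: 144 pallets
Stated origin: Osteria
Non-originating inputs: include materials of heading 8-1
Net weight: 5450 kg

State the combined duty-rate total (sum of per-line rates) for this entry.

Line A: polystyrene → 8-4; film → 8-4-2; general-purpose → 8-4-2-2. Scheduled 7%. No special measure applies. → 7%.
Line B: PVC → 8-3; resin in primary form → 8-3-3; for construction → 8-3-3-2. Scheduled 37%. No special measure applies. → 37%.
Line C: PET → 8-1; film → 8-1-1; general-purpose → 8-1-1-1. Scheduled 22%. Osteria agreement on 8-1-1: CTH not met. → 22%.
Sum: 7% + 37% + 22% = 66%.

66%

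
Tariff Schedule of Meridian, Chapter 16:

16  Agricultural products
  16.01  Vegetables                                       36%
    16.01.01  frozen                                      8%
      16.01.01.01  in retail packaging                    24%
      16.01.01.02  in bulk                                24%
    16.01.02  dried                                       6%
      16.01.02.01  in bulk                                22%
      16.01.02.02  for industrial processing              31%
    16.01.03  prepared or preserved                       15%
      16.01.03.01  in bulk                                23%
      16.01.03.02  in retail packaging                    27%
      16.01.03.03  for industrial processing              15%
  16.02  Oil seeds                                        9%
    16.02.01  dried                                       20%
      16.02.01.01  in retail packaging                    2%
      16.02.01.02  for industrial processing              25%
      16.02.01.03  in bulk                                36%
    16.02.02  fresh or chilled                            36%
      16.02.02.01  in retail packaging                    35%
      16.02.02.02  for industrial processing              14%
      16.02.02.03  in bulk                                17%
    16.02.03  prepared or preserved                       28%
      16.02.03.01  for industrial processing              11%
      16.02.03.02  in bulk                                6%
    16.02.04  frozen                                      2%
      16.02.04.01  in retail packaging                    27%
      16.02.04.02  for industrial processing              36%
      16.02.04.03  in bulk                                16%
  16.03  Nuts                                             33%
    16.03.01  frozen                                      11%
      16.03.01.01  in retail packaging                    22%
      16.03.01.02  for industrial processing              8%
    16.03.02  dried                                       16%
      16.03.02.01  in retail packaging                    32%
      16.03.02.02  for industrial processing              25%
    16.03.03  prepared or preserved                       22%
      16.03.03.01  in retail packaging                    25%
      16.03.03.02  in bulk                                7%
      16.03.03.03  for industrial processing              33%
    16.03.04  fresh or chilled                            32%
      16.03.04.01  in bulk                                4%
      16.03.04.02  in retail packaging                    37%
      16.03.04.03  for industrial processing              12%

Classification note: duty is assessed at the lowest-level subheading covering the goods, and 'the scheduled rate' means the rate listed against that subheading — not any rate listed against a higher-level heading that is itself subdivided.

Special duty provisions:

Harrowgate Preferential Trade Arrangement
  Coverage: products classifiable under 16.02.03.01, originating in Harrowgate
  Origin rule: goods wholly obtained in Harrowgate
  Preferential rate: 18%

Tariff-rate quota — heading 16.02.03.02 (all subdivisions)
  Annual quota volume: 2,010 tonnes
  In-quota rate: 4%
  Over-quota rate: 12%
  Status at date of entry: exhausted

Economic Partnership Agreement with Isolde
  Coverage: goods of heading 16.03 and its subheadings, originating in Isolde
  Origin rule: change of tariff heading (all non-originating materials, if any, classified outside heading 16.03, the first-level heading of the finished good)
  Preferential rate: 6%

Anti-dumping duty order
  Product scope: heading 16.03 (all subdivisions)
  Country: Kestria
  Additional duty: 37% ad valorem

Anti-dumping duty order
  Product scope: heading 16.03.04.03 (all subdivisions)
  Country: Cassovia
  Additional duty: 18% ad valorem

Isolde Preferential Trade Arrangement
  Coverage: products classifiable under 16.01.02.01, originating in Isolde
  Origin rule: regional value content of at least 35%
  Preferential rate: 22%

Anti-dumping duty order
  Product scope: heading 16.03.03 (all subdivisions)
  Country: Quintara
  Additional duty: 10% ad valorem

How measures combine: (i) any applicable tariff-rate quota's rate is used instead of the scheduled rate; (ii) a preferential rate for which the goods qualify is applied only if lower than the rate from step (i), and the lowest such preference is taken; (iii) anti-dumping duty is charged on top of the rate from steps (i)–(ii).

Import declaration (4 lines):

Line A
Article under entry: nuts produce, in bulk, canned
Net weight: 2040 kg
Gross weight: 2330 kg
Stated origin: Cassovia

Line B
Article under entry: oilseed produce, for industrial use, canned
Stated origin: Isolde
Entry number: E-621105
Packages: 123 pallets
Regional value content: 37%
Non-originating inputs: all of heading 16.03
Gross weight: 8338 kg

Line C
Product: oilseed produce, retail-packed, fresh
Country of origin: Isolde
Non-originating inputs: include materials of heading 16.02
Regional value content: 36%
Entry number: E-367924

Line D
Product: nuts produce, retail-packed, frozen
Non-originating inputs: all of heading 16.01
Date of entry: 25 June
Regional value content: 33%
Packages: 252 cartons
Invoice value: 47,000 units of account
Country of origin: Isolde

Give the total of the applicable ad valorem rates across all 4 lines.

59%

Line A: nuts → 16.03; canned → 16.03.03; in bulk → 16.03.03.02. Scheduled 7%. No special measure applies. → 7%.
Line B: oilseed → 16.02; canned → 16.02.03; for industrial use → 16.02.03.01. Scheduled 11%. Isolde agreement on 16.03: 16.02.03.01 not covered; Isolde agreement on 16.01.02.01: 16.02.03.01 not covered. → 11%.
Line C: oilseed → 16.02; fresh → 16.02.02; retail-packed → 16.02.02.01. Scheduled 35%. Isolde agreement on 16.03: 16.02.02.01 not covered; Isolde agreement on 16.01.02.01: 16.02.02.01 not covered. → 35%.
Line D: nuts → 16.03; frozen → 16.03.01; retail-packed → 16.03.01.01. Scheduled 22%. Isolde agreement on 16.03: CTH met → 6% available; Isolde agreement on 16.01.02.01: 16.03.01.01 not covered; preferential 6%. → 6%.
Sum: 7% + 11% + 35% + 6% = 59%.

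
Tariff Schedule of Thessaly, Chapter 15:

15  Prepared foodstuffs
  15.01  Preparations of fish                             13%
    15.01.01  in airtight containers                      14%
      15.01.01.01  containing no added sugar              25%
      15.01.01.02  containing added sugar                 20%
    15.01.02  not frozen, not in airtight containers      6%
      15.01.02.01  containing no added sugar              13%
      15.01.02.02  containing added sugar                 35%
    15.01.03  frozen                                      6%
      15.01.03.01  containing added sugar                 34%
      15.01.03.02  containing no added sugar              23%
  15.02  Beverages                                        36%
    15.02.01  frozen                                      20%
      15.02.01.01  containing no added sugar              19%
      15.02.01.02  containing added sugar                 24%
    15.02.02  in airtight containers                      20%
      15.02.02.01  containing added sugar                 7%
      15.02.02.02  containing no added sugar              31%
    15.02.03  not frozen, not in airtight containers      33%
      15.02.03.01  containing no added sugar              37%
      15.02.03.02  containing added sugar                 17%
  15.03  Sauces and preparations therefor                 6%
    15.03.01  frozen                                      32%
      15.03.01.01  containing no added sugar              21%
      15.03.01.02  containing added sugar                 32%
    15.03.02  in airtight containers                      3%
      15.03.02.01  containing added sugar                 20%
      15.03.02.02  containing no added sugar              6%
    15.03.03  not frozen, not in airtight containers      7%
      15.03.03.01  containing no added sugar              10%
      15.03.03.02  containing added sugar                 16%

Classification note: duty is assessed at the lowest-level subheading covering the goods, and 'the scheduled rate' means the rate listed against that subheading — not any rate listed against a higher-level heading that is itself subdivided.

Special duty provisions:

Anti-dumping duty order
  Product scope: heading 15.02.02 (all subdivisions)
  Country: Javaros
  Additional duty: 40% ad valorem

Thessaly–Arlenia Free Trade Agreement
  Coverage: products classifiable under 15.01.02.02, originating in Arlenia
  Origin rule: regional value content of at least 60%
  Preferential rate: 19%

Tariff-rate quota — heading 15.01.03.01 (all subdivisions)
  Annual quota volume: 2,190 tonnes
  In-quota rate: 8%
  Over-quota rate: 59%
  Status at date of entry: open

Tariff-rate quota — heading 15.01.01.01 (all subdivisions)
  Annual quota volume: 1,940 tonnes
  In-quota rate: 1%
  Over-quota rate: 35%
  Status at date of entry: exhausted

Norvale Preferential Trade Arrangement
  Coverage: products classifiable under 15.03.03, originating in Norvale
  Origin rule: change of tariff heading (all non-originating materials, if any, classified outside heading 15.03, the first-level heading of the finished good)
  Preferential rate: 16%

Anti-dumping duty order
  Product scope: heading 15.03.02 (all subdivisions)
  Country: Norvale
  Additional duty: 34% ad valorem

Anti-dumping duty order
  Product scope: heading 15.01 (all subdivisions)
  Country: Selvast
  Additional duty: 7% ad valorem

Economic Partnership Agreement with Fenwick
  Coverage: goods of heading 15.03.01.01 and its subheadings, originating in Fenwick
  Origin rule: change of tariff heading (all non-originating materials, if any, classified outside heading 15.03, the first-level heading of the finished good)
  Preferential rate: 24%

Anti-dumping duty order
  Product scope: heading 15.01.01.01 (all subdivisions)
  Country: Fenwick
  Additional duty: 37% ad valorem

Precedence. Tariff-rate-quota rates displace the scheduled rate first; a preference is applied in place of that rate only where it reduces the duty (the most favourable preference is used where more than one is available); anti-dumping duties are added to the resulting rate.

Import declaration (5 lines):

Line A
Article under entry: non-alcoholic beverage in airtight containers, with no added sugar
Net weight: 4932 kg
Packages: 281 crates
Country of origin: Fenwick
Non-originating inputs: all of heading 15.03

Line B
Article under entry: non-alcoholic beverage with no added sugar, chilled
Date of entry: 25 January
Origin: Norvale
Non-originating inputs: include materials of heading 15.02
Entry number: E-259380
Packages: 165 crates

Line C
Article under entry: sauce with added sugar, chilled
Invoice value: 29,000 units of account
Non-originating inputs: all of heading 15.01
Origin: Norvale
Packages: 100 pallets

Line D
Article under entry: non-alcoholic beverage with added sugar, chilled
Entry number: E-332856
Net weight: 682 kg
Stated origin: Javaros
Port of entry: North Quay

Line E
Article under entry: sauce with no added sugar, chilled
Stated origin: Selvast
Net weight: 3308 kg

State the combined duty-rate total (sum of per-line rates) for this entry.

111%

Line A: non-alcoholic beverage → 15.02; in airtight containers → 15.02.02; with no added sugar → 15.02.02.02. Scheduled 31%. Fenwick agreement on 15.03.01.01: 15.02.02.02 not covered. → 31%.
Line B: non-alcoholic beverage → 15.02; chilled → 15.02.03; with no added sugar → 15.02.03.01. Scheduled 37%. Norvale agreement on 15.03.03: 15.02.03.01 not covered. → 37%.
Line C: sauce → 15.03; chilled → 15.03.03; with added sugar → 15.03.03.02. Scheduled 16%. Norvale agreement on 15.03.03: CTH met → 16% available; preference 16% not lower than 16% → no reduction. → 16%.
Line D: non-alcoholic beverage → 15.02; chilled → 15.02.03; with added sugar → 15.02.03.02. Scheduled 17%. No special measure applies. → 17%.
Line E: sauce → 15.03; chilled → 15.03.03; with no added sugar → 15.03.03.01. Scheduled 10%. No special measure applies. → 10%.
Sum: 31% + 37% + 16% + 17% + 10% = 111%.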